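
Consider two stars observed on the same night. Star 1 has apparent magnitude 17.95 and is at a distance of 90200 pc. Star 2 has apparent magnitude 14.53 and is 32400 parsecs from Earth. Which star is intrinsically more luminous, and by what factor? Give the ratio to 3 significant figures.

Star 2 is more luminous, by a factor of 3.01.

Star 1: M = m − 5 log₁₀ d + 5 = 17.95 − 5·4.9552 + 5 = -1.826
Star 2: M = m − 5 log₁₀ d + 5 = 14.53 − 5·4.5105 + 5 = -3.023
ΔM = M_1 − M_2 = -1.826 − (-3.023) = 1.197; smaller M is more luminous → Star 2.
L ratio = 10^(0.4 |ΔM|) = 10^0.479 = 3.011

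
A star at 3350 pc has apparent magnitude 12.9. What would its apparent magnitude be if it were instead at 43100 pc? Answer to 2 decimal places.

m ≈ 18.45

Flux ∝ 1/d², so Δm = 5 log₁₀(d₂/d₁) = 5 log₁₀(43100/3350) = 5.547
m₂ = m₁ + Δm = 12.9 + (5.547) = 18.447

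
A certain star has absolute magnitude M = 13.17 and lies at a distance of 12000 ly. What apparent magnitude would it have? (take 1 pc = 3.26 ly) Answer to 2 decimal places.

m ≈ 26.00

d = 12000 ly / 3.26 = 3681 pc
m = M + 5 log₁₀ d − 5 = 13.17 + 5·3.5660 − 5 = 26.000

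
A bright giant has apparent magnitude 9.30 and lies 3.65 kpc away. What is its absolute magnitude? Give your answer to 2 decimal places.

M ≈ -3.51

d = 3.65 kpc = 3650 pc
5 log₁₀(d/10 pc) = 5 log₁₀(3650) − 5 = 12.811
M = m − 5 log₁₀(d/10) = 9.30 − 12.811 = -3.511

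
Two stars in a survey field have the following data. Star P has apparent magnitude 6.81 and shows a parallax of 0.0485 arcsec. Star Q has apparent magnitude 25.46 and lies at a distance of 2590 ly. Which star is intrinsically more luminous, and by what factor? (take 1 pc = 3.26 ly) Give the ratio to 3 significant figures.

Star P is more luminous, by a factor of 19400.

Star P: d = 1/p = 1/0.0485″ = 20.62 pc
Star P: M = m − 5 log₁₀ d + 5 = 6.81 − 5·1.3143 + 5 = 5.239
Star Q: d = 2590 ly / 3.26 = 794.5 pc
Star Q: M = m − 5 log₁₀ d + 5 = 25.46 − 5·2.9001 + 5 = 15.960
ΔM = M_P − M_Q = 5.239 − (15.960) = -10.721; smaller M is more luminous → Star P.
L ratio = 10^(0.4 |ΔM|) = 10^4.288 = 19420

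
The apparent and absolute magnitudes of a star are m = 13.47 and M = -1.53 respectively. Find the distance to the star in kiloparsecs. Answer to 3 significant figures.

μ = m − M = 15.000
m − M = 5 log₁₀ d − 5
log₁₀ d = (m − M)/5 + 1 = 4.0000
d = 10^4.0000 = 10000 pc
= 10.00 kpc

d ≈ 10.0 kpc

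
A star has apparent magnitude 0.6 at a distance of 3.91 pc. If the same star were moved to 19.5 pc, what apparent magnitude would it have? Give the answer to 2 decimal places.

m ≈ 4.09

Flux ∝ 1/d², so Δm = 5 log₁₀(d₂/d₁) = 5 log₁₀(19.5/3.91) = 3.489
m₂ = m₁ + Δm = 0.6 + (3.489) = 4.089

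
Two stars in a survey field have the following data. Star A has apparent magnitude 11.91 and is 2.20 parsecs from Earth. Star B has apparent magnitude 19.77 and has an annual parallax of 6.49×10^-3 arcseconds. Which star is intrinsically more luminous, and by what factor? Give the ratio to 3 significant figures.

Star B is more luminous, by a factor of 3.52.

Star A: M = m − 5 log₁₀ d + 5 = 11.91 − 5·0.3424 + 5 = 15.198
Star B: d = 1/p = 1/6.49×10^-3″ = 154.1 pc
Star B: M = m − 5 log₁₀ d + 5 = 19.77 − 5·2.1878 + 5 = 13.831
ΔM = M_A − M_B = 15.198 − (13.831) = 1.367; smaller M is more luminous → Star B.
L ratio = 10^(0.4 |ΔM|) = 10^0.547 = 3.521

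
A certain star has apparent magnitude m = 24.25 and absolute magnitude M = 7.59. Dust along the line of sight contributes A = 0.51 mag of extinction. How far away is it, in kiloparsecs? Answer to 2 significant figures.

m − M = 5 log₁₀(d/10 pc) + A  ⇒  24.25 − (7.59) − 0.51 = 5 log₁₀(d/10)
16.150 = 5 log₁₀(d/10)
log₁₀ d = (m − M − A)/5 + 1 = 4.2300
d = 10^4.2300 = 16980 pc
= 16.98 kpc

d ≈ 17 kpc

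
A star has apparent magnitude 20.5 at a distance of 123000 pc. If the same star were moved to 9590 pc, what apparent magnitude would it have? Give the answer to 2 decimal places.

m ≈ 14.96

Flux ∝ 1/d², so Δm = 5 log₁₀(d₂/d₁) = 5 log₁₀(9590/123000) = -5.540
m₂ = m₁ + Δm = 20.5 + (-5.540) = 14.960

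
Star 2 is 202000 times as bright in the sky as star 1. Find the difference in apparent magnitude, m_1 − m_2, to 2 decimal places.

m_1 − m_2 ≈ 13.26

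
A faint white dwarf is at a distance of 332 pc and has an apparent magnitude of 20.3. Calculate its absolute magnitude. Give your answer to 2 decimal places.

5 log₁₀(d/10 pc) = 5 log₁₀(332.0) − 5 = 7.606
M = m − 5 log₁₀(d/10) = 20.3 − 7.606 = 12.694

M ≈ 12.69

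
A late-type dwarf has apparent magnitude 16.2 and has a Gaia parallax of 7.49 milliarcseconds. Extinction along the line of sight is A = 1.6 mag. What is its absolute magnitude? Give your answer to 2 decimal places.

M ≈ 8.97

p = 7.49 mas = 7.49×10^-3″ → d = 1/p = 133.5 pc
5 log₁₀(d/10 pc) = 5 log₁₀(133.5) − 5 = 5.628
M = m − 5 log₁₀(d/10) − A = 16.2 − 5.628 − 1.6 = 8.972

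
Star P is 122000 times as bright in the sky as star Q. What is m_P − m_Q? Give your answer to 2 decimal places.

m_P − m_Q ≈ -12.72

Pogson: Δm = −2.5 log₁₀(ratio) = −2.5 log₁₀(122000) = −2.5 × 5.0864 = -12.716
Star P is brighter, so it has the smaller magnitude: the difference is negative.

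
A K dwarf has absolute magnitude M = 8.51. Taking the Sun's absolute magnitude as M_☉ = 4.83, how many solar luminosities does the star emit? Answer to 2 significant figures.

L/L_☉ ≈ 0.034

M − M_☉ = 8.51 − 4.83 = 3.680
L/L_☉ = 10^(−0.4 (M − M_☉)) = 10^-1.472 = 0.03373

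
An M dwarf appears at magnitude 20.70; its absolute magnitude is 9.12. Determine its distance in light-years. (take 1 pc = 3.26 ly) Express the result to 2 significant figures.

μ = m − M = 11.580
m − M = 5 log₁₀ d − 5
log₁₀ d = (m − M)/5 + 1 = 3.3160
d = 10^3.3160 = 2070 pc
= 6749 ly

d ≈ 6700 ly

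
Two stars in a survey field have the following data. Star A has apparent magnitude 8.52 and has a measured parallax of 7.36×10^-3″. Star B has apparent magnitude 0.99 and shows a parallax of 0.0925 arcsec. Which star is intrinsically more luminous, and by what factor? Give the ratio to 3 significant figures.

Star A: d = 1/p = 1/7.36×10^-3″ = 135.9 pc
Star A: M = m − 5 log₁₀ d + 5 = 8.52 − 5·2.1331 + 5 = 2.854
Star B: d = 1/p = 1/0.0925″ = 10.81 pc
Star B: M = m − 5 log₁₀ d + 5 = 0.99 − 5·1.0339 + 5 = 0.821
ΔM = M_A − M_B = 2.854 − (0.821) = 2.034; smaller M is more luminous → Star B.
L ratio = 10^(0.4 |ΔM|) = 10^0.813 = 6.508

Star B is more luminous, by a factor of 6.51.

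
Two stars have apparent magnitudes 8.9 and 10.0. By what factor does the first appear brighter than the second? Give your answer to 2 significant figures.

2.8

Δm = 8.9 − (10.0) = -1.1
Flux ratio = 10^(−0.4 Δm) = 10^(−0.4 × -1.1) = 10^0.440 = 2.754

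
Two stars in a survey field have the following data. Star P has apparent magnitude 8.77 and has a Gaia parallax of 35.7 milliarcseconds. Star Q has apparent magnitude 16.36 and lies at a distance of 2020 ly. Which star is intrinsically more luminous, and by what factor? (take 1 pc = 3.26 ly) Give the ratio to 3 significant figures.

Star P is more luminous, by a factor of 2.22.

Star P: p = 35.7 mas = 0.0357″ → d = 1/p = 28.01 pc
Star P: M = m − 5 log₁₀ d + 5 = 8.77 − 5·1.4473 + 5 = 6.533
Star Q: d = 2020 ly / 3.26 = 619.6 pc
Star Q: M = m − 5 log₁₀ d + 5 = 16.36 − 5·2.7921 + 5 = 7.399
ΔM = M_P − M_Q = 6.533 − (7.399) = -0.866; smaller M is more luminous → Star P.
L ratio = 10^(0.4 |ΔM|) = 10^0.346 = 2.220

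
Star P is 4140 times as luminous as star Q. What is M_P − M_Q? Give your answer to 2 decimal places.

Pogson: ΔM = −2.5 log₁₀(ratio) = −2.5 log₁₀(4140) = −2.5 × 3.6170 = -9.043
Star P is brighter, so it has the smaller magnitude: the difference is negative.

M_P − M_Q ≈ -9.04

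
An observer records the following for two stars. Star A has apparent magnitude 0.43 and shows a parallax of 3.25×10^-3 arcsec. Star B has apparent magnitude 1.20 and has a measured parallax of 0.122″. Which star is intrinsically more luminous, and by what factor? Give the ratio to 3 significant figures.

Star A is more luminous, by a factor of 2860.

Star A: d = 1/p = 1/3.25×10^-3″ = 307.7 pc
Star A: M = m − 5 log₁₀ d + 5 = 0.43 − 5·2.4881 + 5 = -7.011
Star B: d = 1/p = 1/0.122″ = 8.197 pc
Star B: M = m − 5 log₁₀ d + 5 = 1.20 − 5·0.9136 + 5 = 1.632
ΔM = M_A − M_B = -7.011 − (1.632) = -8.642; smaller M is more luminous → Star A.
L ratio = 10^(0.4 |ΔM|) = 10^3.457 = 2864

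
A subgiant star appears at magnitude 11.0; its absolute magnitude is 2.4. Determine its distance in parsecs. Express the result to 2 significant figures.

Distance modulus: m − M = 11.0 − (2.4) = 8.600
m − M = 5 log₁₀ d − 5
log₁₀ d = (m − M)/5 + 1 = 2.7200
d = 10^2.7200 = 524.8 pc

d ≈ 520 pc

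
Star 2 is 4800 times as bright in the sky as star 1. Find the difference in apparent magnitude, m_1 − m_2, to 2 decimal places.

m_1 − m_2 ≈ 9.20

Pogson: Δm = −2.5 log₁₀(ratio) = −2.5 log₁₀(4800) = −2.5 × 3.6812 = -9.203
Star 2 is brighter so has the smaller magnitude: m_1 − m_2 is positive.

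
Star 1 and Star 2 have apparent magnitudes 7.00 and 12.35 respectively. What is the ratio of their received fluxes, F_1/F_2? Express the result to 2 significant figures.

F_1/F_2 ≈ 140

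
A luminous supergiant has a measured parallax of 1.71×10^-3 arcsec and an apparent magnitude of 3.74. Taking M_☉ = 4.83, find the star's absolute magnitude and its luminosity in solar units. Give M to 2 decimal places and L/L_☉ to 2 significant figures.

M ≈ -5.10; L/L_☉ ≈ 9300

d = 1/p = 1/1.71×10^-3″ = 584.8 pc
M = m − 5 log₁₀ d + 5 = 3.74 − 5·2.7670 + 5 = -5.095
M − M_☉ = -5.095 − 4.83 = -9.925
L/L_☉ = 10^(−0.4 × -9.925) = 9333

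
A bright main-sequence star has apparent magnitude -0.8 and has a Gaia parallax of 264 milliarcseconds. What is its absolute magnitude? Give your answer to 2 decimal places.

p = 264 mas = 0.264″ → d = 1/p = 3.788 pc
5 log₁₀(d/10 pc) = 5 log₁₀(3.788) − 5 = -2.108
M = m − 5 log₁₀(d/10) = -0.8 + 2.108 = 1.308

M ≈ 1.31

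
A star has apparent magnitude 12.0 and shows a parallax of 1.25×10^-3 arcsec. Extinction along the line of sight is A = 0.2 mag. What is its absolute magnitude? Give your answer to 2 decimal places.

d = 1/p = 1/1.25×10^-3″ = 800.0 pc
5 log₁₀(d/10 pc) = 5 log₁₀(800.0) − 5 = 9.515
M = m − 5 log₁₀(d/10) − A = 12.0 − 9.515 − 0.2 = 2.285

M ≈ 2.28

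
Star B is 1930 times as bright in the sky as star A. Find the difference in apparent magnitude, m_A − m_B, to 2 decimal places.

Pogson: Δm = −2.5 log₁₀(ratio) = −2.5 log₁₀(1930) = −2.5 × 3.2856 = -8.214
Star B is brighter so has the smaller magnitude: m_A − m_B is positive.

m_A − m_B ≈ 8.21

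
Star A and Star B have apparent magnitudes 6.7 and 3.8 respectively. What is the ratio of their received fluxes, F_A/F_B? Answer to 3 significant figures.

Δm = 6.7 − (3.8) = 2.9
Flux ratio = 10^(−0.4 Δm) = 10^(−0.4 × 2.9) = 10^-1.160 = 0.06918

F_A/F_B ≈ 0.0692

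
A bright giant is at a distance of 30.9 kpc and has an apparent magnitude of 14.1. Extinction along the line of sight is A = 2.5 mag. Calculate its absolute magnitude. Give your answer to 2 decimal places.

d = 30.9 kpc = 30900 pc
5 log₁₀(d/10 pc) = 5 log₁₀(30900) − 5 = 17.450
M = m − 5 log₁₀(d/10) − A = 14.1 − 17.450 − 2.5 = -5.850

M ≈ -5.85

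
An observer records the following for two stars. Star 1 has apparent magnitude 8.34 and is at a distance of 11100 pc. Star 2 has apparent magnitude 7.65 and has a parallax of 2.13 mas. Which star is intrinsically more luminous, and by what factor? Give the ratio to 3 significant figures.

Star 1: M = m − 5 log₁₀ d + 5 = 8.34 − 5·4.0453 + 5 = -6.887
Star 2: p = 2.13 mas = 2.13×10^-3″ → d = 1/p = 469.5 pc
Star 2: M = m − 5 log₁₀ d + 5 = 7.65 − 5·2.6716 + 5 = -0.708
ΔM = M_1 − M_2 = -6.887 − (-0.708) = -6.179; smaller M is more luminous → Star 1.
L ratio = 10^(0.4 |ΔM|) = 10^2.471 = 296.1

Star 1 is more luminous, by a factor of 296.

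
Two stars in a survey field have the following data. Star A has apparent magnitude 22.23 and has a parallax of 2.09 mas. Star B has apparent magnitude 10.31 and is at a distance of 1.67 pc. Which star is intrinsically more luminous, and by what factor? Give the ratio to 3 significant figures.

Star A is more luminous, by a factor of 1.40.

Star A: p = 2.09 mas = 2.09×10^-3″ → d = 1/p = 478.5 pc
Star A: M = m − 5 log₁₀ d + 5 = 22.23 − 5·2.6799 + 5 = 13.831
Star B: M = m − 5 log₁₀ d + 5 = 10.31 − 5·0.2227 + 5 = 14.196
ΔM = M_A − M_B = 13.831 − (14.196) = -0.366; smaller M is more luminous → Star A.
L ratio = 10^(0.4 |ΔM|) = 10^0.146 = 1.400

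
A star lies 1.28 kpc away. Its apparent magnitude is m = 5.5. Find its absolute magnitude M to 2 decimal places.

d = 1.28 kpc = 1280 pc
5 log₁₀(d/10 pc) = 5 log₁₀(1280) − 5 = 10.536
M = m − 5 log₁₀(d/10) = 5.5 − 10.536 = -5.036

M ≈ -5.04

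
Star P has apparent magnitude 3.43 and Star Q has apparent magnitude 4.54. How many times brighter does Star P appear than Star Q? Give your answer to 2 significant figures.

Δm = 3.43 − (4.54) = -1.11
Flux ratio = 10^(−0.4 Δm) = 10^(−0.4 × -1.11) = 10^0.444 = 2.780

2.8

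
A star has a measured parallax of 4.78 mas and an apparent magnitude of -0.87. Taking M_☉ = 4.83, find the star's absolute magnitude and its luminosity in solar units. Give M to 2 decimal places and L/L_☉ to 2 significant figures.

M ≈ -7.47; L/L_☉ ≈ 83000

d = 1/p = 1000/4.78 mas = 209.2 pc
M = m − 5 log₁₀ d + 5 = -0.87 − 5·2.3206 + 5 = -7.473
M − M_☉ = -7.473 − 4.83 = -12.303
L/L_☉ = 10^(−0.4 × -12.303) = 83400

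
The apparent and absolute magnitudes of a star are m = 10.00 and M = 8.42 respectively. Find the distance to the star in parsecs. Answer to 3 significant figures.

μ = m − M = 1.580
m − M = 5 log₁₀ d − 5
log₁₀ d = (m − M)/5 + 1 = 1.3160
d = 10^1.3160 = 20.70 pc

d ≈ 20.7 pc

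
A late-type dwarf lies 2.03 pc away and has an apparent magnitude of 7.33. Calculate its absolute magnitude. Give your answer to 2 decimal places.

5 log₁₀(d/10 pc) = 5 log₁₀(2.030) − 5 = -3.463
M = m − 5 log₁₀(d/10) = 7.33 + 3.463 = 10.793

M ≈ 10.79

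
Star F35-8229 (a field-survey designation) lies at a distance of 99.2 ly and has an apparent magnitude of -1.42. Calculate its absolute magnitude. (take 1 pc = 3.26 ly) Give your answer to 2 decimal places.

d = 99.2 ly / 3.26 = 30.43 pc
5 log₁₀(d/10 pc) = 5 log₁₀(30.43) − 5 = 2.416
M = m − 5 log₁₀(d/10) = -1.42 − 2.416 = -3.836

M ≈ -3.84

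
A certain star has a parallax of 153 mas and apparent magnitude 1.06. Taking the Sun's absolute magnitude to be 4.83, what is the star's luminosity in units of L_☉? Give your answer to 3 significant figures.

L/L_☉ ≈ 13.8

d = 1/p = 1000/153 mas = 6.536 pc
M = m − 5 log₁₀ d + 5 = 1.06 − 5·0.8153 + 5 = 1.983
M − M_☉ = 1.983 − 4.83 = -2.847
L/L_☉ = 10^(−0.4 × -2.847) = 13.76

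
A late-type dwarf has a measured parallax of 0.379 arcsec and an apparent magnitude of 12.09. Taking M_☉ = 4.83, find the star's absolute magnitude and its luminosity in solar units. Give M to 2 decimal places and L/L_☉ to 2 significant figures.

d = 1/p = 1/0.379″ = 2.639 pc
M = m − 5 log₁₀ d + 5 = 12.09 − 5·0.4214 + 5 = 14.983
M − M_☉ = 14.983 − 4.83 = 10.153
L/L_☉ = 10^(−0.4 × 10.153) = 8.684×10^-5

M ≈ 14.98; L/L_☉ ≈ 8.7×10^-5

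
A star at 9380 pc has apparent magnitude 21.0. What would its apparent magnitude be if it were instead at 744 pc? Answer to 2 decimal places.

m ≈ 15.50

Flux ∝ 1/d², so Δm = 5 log₁₀(d₂/d₁) = 5 log₁₀(744/9380) = -5.503
m₂ = m₁ + Δm = 21.0 + (-5.503) = 15.497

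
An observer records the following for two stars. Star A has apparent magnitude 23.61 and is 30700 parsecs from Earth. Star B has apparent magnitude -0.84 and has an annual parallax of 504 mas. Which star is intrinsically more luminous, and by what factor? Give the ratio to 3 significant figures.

Star B is more luminous, by a factor of 25.2.

Star A: M = m − 5 log₁₀ d + 5 = 23.61 − 5·4.4871 + 5 = 6.174
Star B: p = 504 mas = 0.504″ → d = 1/p = 1.984 pc
Star B: M = m − 5 log₁₀ d + 5 = -0.84 − 5·0.2976 + 5 = 2.672
ΔM = M_A − M_B = 6.174 − (2.672) = 3.502; smaller M is more luminous → Star B.
L ratio = 10^(0.4 |ΔM|) = 10^1.401 = 25.17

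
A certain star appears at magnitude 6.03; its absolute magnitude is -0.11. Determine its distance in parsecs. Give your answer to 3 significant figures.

d ≈ 169 pc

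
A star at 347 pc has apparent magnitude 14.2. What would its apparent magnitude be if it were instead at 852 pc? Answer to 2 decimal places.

m ≈ 16.15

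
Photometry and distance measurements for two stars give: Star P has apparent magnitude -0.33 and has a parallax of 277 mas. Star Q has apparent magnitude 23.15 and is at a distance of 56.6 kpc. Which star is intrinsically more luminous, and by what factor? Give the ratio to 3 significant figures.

Star P is more luminous, by a factor of 10.0.

Star P: p = 277 mas = 0.277″ → d = 1/p = 3.610 pc
Star P: M = m − 5 log₁₀ d + 5 = -0.33 − 5·0.5575 + 5 = 1.882
Star Q: d = 56.6 kpc = 56600 pc
Star Q: M = m − 5 log₁₀ d + 5 = 23.15 − 5·4.7528 + 5 = 4.386
ΔM = M_P − M_Q = 1.882 − (4.386) = -2.504; smaller M is more luminous → Star P.
L ratio = 10^(0.4 |ΔM|) = 10^1.001 = 10.03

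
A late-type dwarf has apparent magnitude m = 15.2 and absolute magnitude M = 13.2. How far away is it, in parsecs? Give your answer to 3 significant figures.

d ≈ 25.1 pc

μ = m − M = 2.000
m − M = 5 log₁₀ d − 5
log₁₀ d = (m − M)/5 + 1 = 1.4000
d = 10^1.4000 = 25.12 pc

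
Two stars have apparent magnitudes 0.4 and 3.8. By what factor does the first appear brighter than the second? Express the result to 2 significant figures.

23

Δm = 0.4 − (3.8) = -3.4
Flux ratio = 10^(−0.4 Δm) = 10^(−0.4 × -3.4) = 10^1.360 = 22.91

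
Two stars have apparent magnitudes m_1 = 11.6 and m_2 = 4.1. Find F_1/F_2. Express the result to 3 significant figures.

Magnitude difference = 7.5
Flux ratio = 10^(−0.4 Δm) = 10^(−0.4 × 7.5) = 10^-3.000 = 1.000×10^-3

F_1/F_2 ≈ 1.00×10^-3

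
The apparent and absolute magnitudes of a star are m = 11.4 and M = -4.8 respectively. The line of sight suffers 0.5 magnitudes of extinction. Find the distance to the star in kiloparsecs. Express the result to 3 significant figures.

d ≈ 13.8 kpc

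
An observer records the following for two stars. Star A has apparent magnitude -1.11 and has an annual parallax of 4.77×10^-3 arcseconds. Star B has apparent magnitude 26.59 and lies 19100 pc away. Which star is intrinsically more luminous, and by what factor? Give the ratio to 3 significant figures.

Star A: d = 1/p = 1/4.77×10^-3″ = 209.6 pc
Star A: M = m − 5 log₁₀ d + 5 = -1.11 − 5·2.3215 + 5 = -7.717
Star B: M = m − 5 log₁₀ d + 5 = 26.59 − 5·4.2810 + 5 = 10.185
ΔM = M_A − M_B = -7.717 − (10.185) = -17.902; smaller M is more luminous → Star A.
L ratio = 10^(0.4 |ΔM|) = 10^7.161 = 1.448×10^7

Star A is more luminous, by a factor of 1.45×10^7.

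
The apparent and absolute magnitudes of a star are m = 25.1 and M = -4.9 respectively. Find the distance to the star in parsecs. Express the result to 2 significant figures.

d ≈ 1.0×10^7 pc

μ = m − M = 30.000
m − M = 5 log₁₀ d − 5
log₁₀ d = (m − M)/5 + 1 = 7.0000
d = 10^7.0000 = 1.000×10^7 pc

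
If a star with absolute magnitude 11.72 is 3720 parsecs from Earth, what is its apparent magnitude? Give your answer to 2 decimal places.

m ≈ 24.57

m = M + 5 log₁₀ d − 5 = 11.72 + 5·3.5705 − 5 = 24.573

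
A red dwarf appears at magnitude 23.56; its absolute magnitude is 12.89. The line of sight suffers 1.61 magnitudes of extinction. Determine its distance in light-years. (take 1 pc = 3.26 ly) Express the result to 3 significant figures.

m − M = 5 log₁₀(d/10 pc) + A  ⇒  23.56 − (12.89) − 1.61 = 5 log₁₀(d/10)
9.060 = 5 log₁₀(d/10)
log₁₀ d = (m − M − A)/5 + 1 = 2.8120
d = 10^2.8120 = 648.6 pc
= 2115 ly

d ≈ 2110 ly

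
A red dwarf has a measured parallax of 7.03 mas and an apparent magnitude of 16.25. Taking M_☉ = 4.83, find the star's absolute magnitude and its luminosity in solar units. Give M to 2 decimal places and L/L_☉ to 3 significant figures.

d = 1/p = 1000/7.03 mas = 142.2 pc
M = m − 5 log₁₀ d + 5 = 16.25 − 5·2.1530 + 5 = 10.485
M − M_☉ = 10.485 − 4.83 = 5.655
L/L_☉ = 10^(−0.4 × 5.655) = 5.471×10^-3

M ≈ 10.48; L/L_☉ ≈ 5.47×10^-3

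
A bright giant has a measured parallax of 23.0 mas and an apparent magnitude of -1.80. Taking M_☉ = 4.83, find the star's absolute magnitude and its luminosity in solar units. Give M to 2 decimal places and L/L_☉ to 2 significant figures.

M ≈ -4.99; L/L_☉ ≈ 8500

d = 1/p = 1000/23.0 mas = 43.48 pc
M = m − 5 log₁₀ d + 5 = -1.80 − 5·1.6383 + 5 = -4.991
M − M_☉ = -4.991 − 4.83 = -9.821
L/L_☉ = 10^(−0.4 × -9.821) = 8483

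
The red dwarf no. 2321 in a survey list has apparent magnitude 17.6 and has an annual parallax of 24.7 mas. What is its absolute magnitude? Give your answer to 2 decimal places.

M ≈ 14.56

p = 24.7 mas = 0.0247″ → d = 1/p = 40.49 pc
5 log₁₀(d/10 pc) = 5 log₁₀(40.49) − 5 = 3.037
M = m − 5 log₁₀(d/10) = 17.6 − 3.037 = 14.563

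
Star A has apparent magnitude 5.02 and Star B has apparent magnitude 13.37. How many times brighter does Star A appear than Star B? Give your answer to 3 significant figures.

2190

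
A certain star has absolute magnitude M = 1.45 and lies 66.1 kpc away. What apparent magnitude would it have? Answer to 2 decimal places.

m ≈ 20.55

d = 66.1 kpc = 66100 pc
m = M + 5 log₁₀ d − 5 = 1.45 + 5·4.8202 − 5 = 20.551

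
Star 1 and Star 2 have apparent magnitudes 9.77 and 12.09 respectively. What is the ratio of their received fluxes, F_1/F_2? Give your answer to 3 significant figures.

Δm = 9.77 − (12.09) = -2.32
Flux ratio = 10^(−0.4 Δm) = 10^(−0.4 × -2.32) = 10^0.928 = 8.472

F_1/F_2 ≈ 8.47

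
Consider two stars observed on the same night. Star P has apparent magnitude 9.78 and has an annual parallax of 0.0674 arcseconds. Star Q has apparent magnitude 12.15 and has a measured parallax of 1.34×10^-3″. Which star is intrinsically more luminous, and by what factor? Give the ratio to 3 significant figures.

Star P: d = 1/p = 1/0.0674″ = 14.84 pc
Star P: M = m − 5 log₁₀ d + 5 = 9.78 − 5·1.1713 + 5 = 8.923
Star Q: d = 1/p = 1/1.34×10^-3″ = 746.3 pc
Star Q: M = m − 5 log₁₀ d + 5 = 12.15 − 5·2.8729 + 5 = 2.786
ΔM = M_P − M_Q = 8.923 − (2.786) = 6.138; smaller M is more luminous → Star Q.
L ratio = 10^(0.4 |ΔM|) = 10^2.455 = 285.2

Star Q is more luminous, by a factor of 285.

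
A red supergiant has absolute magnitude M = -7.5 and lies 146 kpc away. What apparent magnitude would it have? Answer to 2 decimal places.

d = 146 kpc = 146000 pc
m = M + 5 log₁₀ d − 5 = -7.5 + 5·5.1644 − 5 = 13.322

m ≈ 13.32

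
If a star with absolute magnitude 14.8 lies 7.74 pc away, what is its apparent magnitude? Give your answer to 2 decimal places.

m = M + 5 log₁₀ d − 5 = 14.8 + 5·0.8887 − 5 = 14.244

m ≈ 14.24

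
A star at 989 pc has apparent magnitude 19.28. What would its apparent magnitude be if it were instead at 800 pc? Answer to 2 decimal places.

m ≈ 18.82

Flux ∝ 1/d², so Δm = 5 log₁₀(d₂/d₁) = 5 log₁₀(800/989) = -0.461
m₂ = m₁ + Δm = 19.28 + (-0.461) = 18.819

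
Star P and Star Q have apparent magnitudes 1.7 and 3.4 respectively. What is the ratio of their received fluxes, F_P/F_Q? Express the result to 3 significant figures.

F_P/F_Q ≈ 4.79

Magnitude difference = -1.7
Flux ratio = 10^(−0.4 Δm) = 10^(−0.4 × -1.7) = 10^0.680 = 4.786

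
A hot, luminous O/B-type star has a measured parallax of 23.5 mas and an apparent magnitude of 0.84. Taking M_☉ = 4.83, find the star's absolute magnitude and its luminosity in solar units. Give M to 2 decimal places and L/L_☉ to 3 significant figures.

d = 1/p = 1000/23.5 mas = 42.55 pc
M = m − 5 log₁₀ d + 5 = 0.84 − 5·1.6289 + 5 = -2.305
M − M_☉ = -2.305 − 4.83 = -7.135
L/L_☉ = 10^(−0.4 × -7.135) = 714.3

M ≈ -2.30; L/L_☉ ≈ 714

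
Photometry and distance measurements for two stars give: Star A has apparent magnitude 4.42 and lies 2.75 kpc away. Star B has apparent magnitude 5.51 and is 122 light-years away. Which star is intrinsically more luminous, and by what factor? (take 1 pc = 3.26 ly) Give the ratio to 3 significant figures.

Star A is more luminous, by a factor of 14700.

Star A: d = 2.75 kpc = 2750 pc
Star A: M = m − 5 log₁₀ d + 5 = 4.42 − 5·3.4393 + 5 = -7.777
Star B: d = 122 ly / 3.26 = 37.42 pc
Star B: M = m − 5 log₁₀ d + 5 = 5.51 − 5·1.5731 + 5 = 2.644
ΔM = M_A − M_B = -7.777 − (2.644) = -10.421; smaller M is more luminous → Star A.
L ratio = 10^(0.4 |ΔM|) = 10^4.168 = 14740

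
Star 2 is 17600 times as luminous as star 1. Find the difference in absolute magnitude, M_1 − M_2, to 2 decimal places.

M_1 − M_2 ≈ 10.61

Pogson: ΔM = −2.5 log₁₀(ratio) = −2.5 log₁₀(17600) = −2.5 × 4.2455 = -10.614
Star 2 is brighter so has the smaller magnitude: M_1 − M_2 is positive.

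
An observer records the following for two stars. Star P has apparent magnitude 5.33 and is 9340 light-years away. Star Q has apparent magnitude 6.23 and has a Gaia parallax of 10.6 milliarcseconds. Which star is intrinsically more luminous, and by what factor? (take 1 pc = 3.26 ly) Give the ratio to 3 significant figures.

Star P: d = 9340 ly / 3.26 = 2865 pc
Star P: M = m − 5 log₁₀ d + 5 = 5.33 − 5·3.4571 + 5 = -6.956
Star Q: p = 10.6 mas = 0.0106″ → d = 1/p = 94.34 pc
Star Q: M = m − 5 log₁₀ d + 5 = 6.23 − 5·1.9747 + 5 = 1.357
ΔM = M_P − M_Q = -6.956 − (1.357) = -8.312; smaller M is more luminous → Star P.
L ratio = 10^(0.4 |ΔM|) = 10^3.325 = 2113

Star P is more luminous, by a factor of 2110.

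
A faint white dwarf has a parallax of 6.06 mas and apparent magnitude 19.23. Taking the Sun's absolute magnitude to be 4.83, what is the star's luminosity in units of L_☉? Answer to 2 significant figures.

L/L_☉ ≈ 4.7×10^-4

d = 1/p = 1000/6.06 mas = 165.0 pc
M = m − 5 log₁₀ d + 5 = 19.23 − 5·2.2175 + 5 = 13.142
M − M_☉ = 13.142 − 4.83 = 8.312
L/L_☉ = 10^(−0.4 × 8.312) = 4.732×10^-4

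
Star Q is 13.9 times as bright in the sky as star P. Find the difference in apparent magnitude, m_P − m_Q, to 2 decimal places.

m_P − m_Q ≈ 2.86

Pogson: Δm = −2.5 log₁₀(ratio) = −2.5 log₁₀(13.9) = −2.5 × 1.1430 = -2.858
Star Q is brighter so has the smaller magnitude: m_P − m_Q is positive.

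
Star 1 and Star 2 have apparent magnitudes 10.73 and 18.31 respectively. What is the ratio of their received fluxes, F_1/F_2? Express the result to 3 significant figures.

F_1/F_2 ≈ 1080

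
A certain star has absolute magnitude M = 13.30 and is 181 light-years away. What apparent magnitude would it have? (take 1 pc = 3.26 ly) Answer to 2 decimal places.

m ≈ 17.02

d = 181 ly / 3.26 = 55.52 pc
m = M + 5 log₁₀ d − 5 = 13.30 + 5·1.7445 − 5 = 17.022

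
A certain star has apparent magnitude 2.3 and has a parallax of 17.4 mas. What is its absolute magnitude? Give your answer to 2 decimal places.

p = 17.4 mas = 0.0174″ → d = 1/p = 57.47 pc
5 log₁₀(d/10 pc) = 5 log₁₀(57.47) − 5 = 3.797
M = m − 5 log₁₀(d/10) = 2.3 − 3.797 = -1.497

M ≈ -1.50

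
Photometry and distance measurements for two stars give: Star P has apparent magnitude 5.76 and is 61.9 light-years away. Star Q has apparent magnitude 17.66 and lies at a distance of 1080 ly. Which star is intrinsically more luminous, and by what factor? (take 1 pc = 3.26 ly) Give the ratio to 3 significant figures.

Star P is more luminous, by a factor of 189.

Star P: d = 61.9 ly / 3.26 = 18.99 pc
Star P: M = m − 5 log₁₀ d + 5 = 5.76 − 5·1.2785 + 5 = 4.368
Star Q: d = 1080 ly / 3.26 = 331.3 pc
Star Q: M = m − 5 log₁₀ d + 5 = 17.66 − 5·2.5202 + 5 = 10.059
ΔM = M_P − M_Q = 4.368 − (10.059) = -5.691; smaller M is more luminous → Star P.
L ratio = 10^(0.4 |ΔM|) = 10^2.277 = 189.0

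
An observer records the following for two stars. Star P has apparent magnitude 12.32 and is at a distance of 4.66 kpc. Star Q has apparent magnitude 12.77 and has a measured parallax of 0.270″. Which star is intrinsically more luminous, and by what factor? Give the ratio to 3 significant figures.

Star P: d = 4.66 kpc = 4660 pc
Star P: M = m − 5 log₁₀ d + 5 = 12.32 − 5·3.6684 + 5 = -1.022
Star Q: d = 1/p = 1/0.270″ = 3.704 pc
Star Q: M = m − 5 log₁₀ d + 5 = 12.77 − 5·0.5686 + 5 = 14.927
ΔM = M_P − M_Q = -1.022 − (14.927) = -15.949; smaller M is more luminous → Star P.
L ratio = 10^(0.4 |ΔM|) = 10^6.379 = 2.396×10^6

Star P is more luminous, by a factor of 2.40×10^6.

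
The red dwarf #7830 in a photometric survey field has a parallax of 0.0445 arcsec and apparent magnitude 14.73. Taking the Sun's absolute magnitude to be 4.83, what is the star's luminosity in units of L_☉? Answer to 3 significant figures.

d = 1/p = 1/0.0445″ = 22.47 pc
M = m − 5 log₁₀ d + 5 = 14.73 − 5·1.3516 + 5 = 12.972
M − M_☉ = 12.972 − 4.83 = 8.142
L/L_☉ = 10^(−0.4 × 8.142) = 5.537×10^-4

L/L_☉ ≈ 5.54×10^-4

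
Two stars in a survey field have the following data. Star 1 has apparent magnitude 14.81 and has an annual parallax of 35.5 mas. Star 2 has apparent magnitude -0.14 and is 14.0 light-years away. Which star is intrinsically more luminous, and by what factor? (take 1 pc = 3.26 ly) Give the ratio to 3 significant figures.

Star 2 is more luminous, by a factor of 22200.

Star 1: p = 35.5 mas = 0.0355″ → d = 1/p = 28.17 pc
Star 1: M = m − 5 log₁₀ d + 5 = 14.81 − 5·1.4498 + 5 = 12.561
Star 2: d = 14.0 ly / 3.26 = 4.294 pc
Star 2: M = m − 5 log₁₀ d + 5 = -0.14 − 5·0.6329 + 5 = 1.695
ΔM = M_1 − M_2 = 12.561 − (1.695) = 10.866; smaller M is more luminous → Star 2.
L ratio = 10^(0.4 |ΔM|) = 10^4.346 = 22200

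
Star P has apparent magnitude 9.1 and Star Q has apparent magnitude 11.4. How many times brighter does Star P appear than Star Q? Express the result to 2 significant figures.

Magnitude difference = -2.3
Flux ratio = 10^(−0.4 Δm) = 10^(−0.4 × -2.3) = 10^0.920 = 8.318

8.3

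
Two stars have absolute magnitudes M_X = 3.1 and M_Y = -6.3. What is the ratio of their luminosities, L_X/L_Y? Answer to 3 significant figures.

ΔM = M_X − M_Y = 9.4
L_X/L_Y = 10^(−0.4 ΔM) = 10^-3.760 = 1.738×10^-4

L_X/L_Y ≈ 1.74×10^-4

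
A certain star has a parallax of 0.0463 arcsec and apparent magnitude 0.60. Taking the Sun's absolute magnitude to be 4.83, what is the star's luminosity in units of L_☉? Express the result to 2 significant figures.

L/L_☉ ≈ 230

d = 1/p = 1/0.0463″ = 21.60 pc
M = m − 5 log₁₀ d + 5 = 0.60 − 5·1.3344 + 5 = -1.072
M − M_☉ = -1.072 − 4.83 = -5.902
L/L_☉ = 10^(−0.4 × -5.902) = 229.5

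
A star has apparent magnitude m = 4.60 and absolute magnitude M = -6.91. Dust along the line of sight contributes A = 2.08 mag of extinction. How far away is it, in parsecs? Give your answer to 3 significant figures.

d ≈ 769 pc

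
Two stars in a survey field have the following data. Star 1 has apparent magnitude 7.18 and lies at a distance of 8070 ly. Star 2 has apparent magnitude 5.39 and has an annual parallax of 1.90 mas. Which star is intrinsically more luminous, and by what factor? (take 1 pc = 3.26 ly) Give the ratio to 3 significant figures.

Star 1 is more luminous, by a factor of 4.25.

Star 1: d = 8070 ly / 3.26 = 2475 pc
Star 1: M = m − 5 log₁₀ d + 5 = 7.18 − 5·3.3937 + 5 = -4.788
Star 2: p = 1.90 mas = 1.90×10^-3″ → d = 1/p = 526.3 pc
Star 2: M = m − 5 log₁₀ d + 5 = 5.39 − 5·2.7212 + 5 = -3.216
ΔM = M_1 − M_2 = -4.788 − (-3.216) = -1.572; smaller M is more luminous → Star 1.
L ratio = 10^(0.4 |ΔM|) = 10^0.629 = 4.254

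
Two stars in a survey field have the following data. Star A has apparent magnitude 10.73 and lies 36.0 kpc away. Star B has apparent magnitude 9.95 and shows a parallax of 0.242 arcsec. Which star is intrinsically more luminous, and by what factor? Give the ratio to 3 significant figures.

Star A: d = 36.0 kpc = 36000 pc
Star A: M = m − 5 log₁₀ d + 5 = 10.73 − 5·4.5563 + 5 = -7.052
Star B: d = 1/p = 1/0.242″ = 4.132 pc
Star B: M = m − 5 log₁₀ d + 5 = 9.95 − 5·0.6162 + 5 = 11.869
ΔM = M_A − M_B = -7.052 − (11.869) = -18.921; smaller M is more luminous → Star A.
L ratio = 10^(0.4 |ΔM|) = 10^7.568 = 3.700×10^7

Star A is more luminous, by a factor of 3.70×10^7.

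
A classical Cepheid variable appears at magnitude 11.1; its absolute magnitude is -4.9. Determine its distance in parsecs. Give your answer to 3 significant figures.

μ = m − M = 16.000
m − M = 5 log₁₀ d − 5
log₁₀ d = (m − M)/5 + 1 = 4.2000
d = 10^4.2000 = 15850 pc

d ≈ 15800 pc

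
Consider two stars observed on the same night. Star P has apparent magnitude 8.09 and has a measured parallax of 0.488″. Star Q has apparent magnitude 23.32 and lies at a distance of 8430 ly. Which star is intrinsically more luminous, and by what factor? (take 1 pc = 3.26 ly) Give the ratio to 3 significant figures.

Star Q is more luminous, by a factor of 1.29.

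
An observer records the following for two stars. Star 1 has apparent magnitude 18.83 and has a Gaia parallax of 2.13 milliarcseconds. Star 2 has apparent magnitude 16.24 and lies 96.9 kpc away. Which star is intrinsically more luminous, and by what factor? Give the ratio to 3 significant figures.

Star 2 is more luminous, by a factor of 463000.

Star 1: p = 2.13 mas = 2.13×10^-3″ → d = 1/p = 469.5 pc
Star 1: M = m − 5 log₁₀ d + 5 = 18.83 − 5·2.6716 + 5 = 10.472
Star 2: d = 96.9 kpc = 96900 pc
Star 2: M = m − 5 log₁₀ d + 5 = 16.24 − 5·4.9863 + 5 = -3.692
ΔM = M_1 − M_2 = 10.472 − (-3.692) = 14.164; smaller M is more luminous → Star 2.
L ratio = 10^(0.4 |ΔM|) = 10^5.665 = 462800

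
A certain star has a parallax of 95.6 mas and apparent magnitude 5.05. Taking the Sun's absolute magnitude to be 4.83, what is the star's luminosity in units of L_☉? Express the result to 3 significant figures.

L/L_☉ ≈ 0.893

d = 1/p = 1000/95.6 mas = 10.46 pc
M = m − 5 log₁₀ d + 5 = 5.05 − 5·1.0195 + 5 = 4.952
M − M_☉ = 4.952 − 4.83 = 0.122
L/L_☉ = 10^(−0.4 × 0.122) = 0.8935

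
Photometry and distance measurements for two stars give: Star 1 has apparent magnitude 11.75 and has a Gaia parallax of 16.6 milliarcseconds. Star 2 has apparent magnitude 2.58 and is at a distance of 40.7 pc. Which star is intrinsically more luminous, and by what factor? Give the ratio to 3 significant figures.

Star 1: p = 16.6 mas = 0.0166″ → d = 1/p = 60.24 pc
Star 1: M = m − 5 log₁₀ d + 5 = 11.75 − 5·1.7799 + 5 = 7.851
Star 2: M = m − 5 log₁₀ d + 5 = 2.58 − 5·1.6096 + 5 = -0.468
ΔM = M_1 − M_2 = 7.851 − (-0.468) = 8.319; smaller M is more luminous → Star 2.
L ratio = 10^(0.4 |ΔM|) = 10^3.327 = 2125

Star 2 is more luminous, by a factor of 2130.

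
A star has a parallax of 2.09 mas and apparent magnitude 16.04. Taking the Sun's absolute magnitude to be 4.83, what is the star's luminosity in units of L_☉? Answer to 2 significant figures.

d = 1/p = 1000/2.09 mas = 478.5 pc
M = m − 5 log₁₀ d + 5 = 16.04 − 5·2.6799 + 5 = 7.641
M − M_☉ = 7.641 − 4.83 = 2.811
L/L_☉ = 10^(−0.4 × 2.811) = 0.07511

L/L_☉ ≈ 0.075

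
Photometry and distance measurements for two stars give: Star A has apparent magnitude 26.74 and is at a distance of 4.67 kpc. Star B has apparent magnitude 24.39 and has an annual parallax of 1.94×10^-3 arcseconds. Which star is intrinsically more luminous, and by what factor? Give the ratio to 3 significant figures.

Star A is more luminous, by a factor of 9.42.

Star A: d = 4.67 kpc = 4670 pc
Star A: M = m − 5 log₁₀ d + 5 = 26.74 − 5·3.6693 + 5 = 13.393
Star B: d = 1/p = 1/1.94×10^-3″ = 515.5 pc
Star B: M = m − 5 log₁₀ d + 5 = 24.39 − 5·2.7122 + 5 = 15.829
ΔM = M_A − M_B = 13.393 − (15.829) = -2.436; smaller M is more luminous → Star A.
L ratio = 10^(0.4 |ΔM|) = 10^0.974 = 9.424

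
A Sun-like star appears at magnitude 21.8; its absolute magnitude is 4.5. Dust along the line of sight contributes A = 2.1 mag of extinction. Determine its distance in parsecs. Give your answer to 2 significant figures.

d ≈ 11000 pc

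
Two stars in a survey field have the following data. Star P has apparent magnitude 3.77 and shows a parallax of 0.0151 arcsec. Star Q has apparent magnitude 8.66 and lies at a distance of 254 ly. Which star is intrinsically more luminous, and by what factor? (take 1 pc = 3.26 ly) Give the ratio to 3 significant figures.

Star P: d = 1/p = 1/0.0151″ = 66.23 pc
Star P: M = m − 5 log₁₀ d + 5 = 3.77 − 5·1.8210 + 5 = -0.335
Star Q: d = 254 ly / 3.26 = 77.91 pc
Star Q: M = m − 5 log₁₀ d + 5 = 8.66 − 5·1.8916 + 5 = 4.202
ΔM = M_P − M_Q = -0.335 − (4.202) = -4.537; smaller M is more luminous → Star P.
L ratio = 10^(0.4 |ΔM|) = 10^1.815 = 65.29

Star P is more luminous, by a factor of 65.3.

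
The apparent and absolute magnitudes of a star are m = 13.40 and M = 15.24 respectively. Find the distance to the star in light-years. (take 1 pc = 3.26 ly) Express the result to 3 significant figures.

μ = m − M = -1.840
m − M = 5 log₁₀ d − 5
log₁₀ d = (m − M)/5 + 1 = 0.6320
d = 10^0.6320 = 4.285 pc
= 13.97 ly

d ≈ 14.0 ly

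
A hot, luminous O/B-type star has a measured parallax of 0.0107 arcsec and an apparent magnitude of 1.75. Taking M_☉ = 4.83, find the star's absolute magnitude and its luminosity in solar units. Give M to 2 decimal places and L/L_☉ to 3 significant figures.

M ≈ -3.10; L/L_☉ ≈ 1490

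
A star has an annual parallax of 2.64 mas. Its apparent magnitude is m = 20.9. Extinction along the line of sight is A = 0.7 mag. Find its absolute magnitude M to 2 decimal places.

p = 2.64 mas = 2.64×10^-3″ → d = 1/p = 378.8 pc
5 log₁₀(d/10 pc) = 5 log₁₀(378.8) − 5 = 7.892
M = m − 5 log₁₀(d/10) − A = 20.9 − 7.892 − 0.7 = 12.308

M ≈ 12.31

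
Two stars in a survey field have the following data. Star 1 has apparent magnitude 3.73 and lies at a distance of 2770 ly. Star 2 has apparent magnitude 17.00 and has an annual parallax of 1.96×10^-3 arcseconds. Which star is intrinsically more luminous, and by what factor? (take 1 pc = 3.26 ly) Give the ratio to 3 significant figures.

Star 1: d = 2770 ly / 3.26 = 849.7 pc
Star 1: M = m − 5 log₁₀ d + 5 = 3.73 − 5·2.9293 + 5 = -5.916
Star 2: d = 1/p = 1/1.96×10^-3″ = 510.2 pc
Star 2: M = m − 5 log₁₀ d + 5 = 17.00 − 5·2.7077 + 5 = 8.461
ΔM = M_1 − M_2 = -5.916 − (8.461) = -14.378; smaller M is more luminous → Star 1.
L ratio = 10^(0.4 |ΔM|) = 10^5.751 = 563700

Star 1 is more luminous, by a factor of 564000.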